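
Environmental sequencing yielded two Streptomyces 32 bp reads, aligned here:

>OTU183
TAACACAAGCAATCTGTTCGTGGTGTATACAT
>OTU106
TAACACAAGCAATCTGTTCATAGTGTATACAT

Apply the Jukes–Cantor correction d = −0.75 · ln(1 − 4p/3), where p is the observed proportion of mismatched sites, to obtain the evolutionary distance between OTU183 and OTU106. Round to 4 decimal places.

The sequences differ at positions 20 (G/A), 22 (G/A).
p = 2/32 = 0.062500.
d = −0.75 · ln(1 − (4/3)·0.062500) = −0.75 · ln(0.916667) = −0.75 · (-0.087011) = 0.0653.

0.0653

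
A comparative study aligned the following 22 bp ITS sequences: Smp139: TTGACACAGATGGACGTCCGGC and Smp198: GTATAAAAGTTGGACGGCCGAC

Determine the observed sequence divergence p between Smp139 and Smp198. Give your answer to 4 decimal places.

Mismatches occur at site 1 (T→G), site 3 (G→A), site 4 (A→T), site 5 (C→A), site 7 (C→A), site 10 (A→T), site 17 (T→G), site 21 (G→A).
There are 8 differences over 22 sites, so p = 8/22 = 0.3636.

0.3636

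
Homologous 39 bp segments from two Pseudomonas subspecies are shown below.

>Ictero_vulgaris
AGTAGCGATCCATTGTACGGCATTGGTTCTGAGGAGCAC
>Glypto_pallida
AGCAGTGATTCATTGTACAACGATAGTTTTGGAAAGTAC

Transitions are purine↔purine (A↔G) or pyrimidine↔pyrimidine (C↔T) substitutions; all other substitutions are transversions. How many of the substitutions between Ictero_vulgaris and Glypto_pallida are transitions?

12

The sequences differ at positions 3 (T/C, transition), 6 (C/T, transition), 10 (C/T, transition), 19 (G/A, transition), 20 (G/A, transition), 22 (A/G, transition), 23 (T/A, transversion), 25 (G/A, transition), 29 (C/T, transition), 32 (A/G, transition), 33 (G/A, transition), 34 (G/A, transition), 37 (C/T, transition).
Of the 13 differences, 12 transitions and 1 transversion, so the answer is 12.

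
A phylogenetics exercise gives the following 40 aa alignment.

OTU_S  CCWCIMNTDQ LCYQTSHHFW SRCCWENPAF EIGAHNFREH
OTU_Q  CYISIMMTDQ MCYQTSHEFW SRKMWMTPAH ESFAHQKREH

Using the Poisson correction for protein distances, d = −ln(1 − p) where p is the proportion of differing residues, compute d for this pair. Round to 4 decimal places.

Mismatches occur at site 2 (C/Y), site 3 (W/I), site 4 (C/S), site 7 (N/M), site 11 (L/M), site 18 (H/E), site 23 (C/K), site 24 (C/M), site 26 (E/M), site 27 (N/T), site 30 (F/H), site 32 (I/S), site 33 (G/F), site 36 (N/Q), site 37 (F/K).
p = 15/40 = 0.375000.
d = −ln(1 − 0.375000) = −ln(0.625000) = 0.4700.

0.4700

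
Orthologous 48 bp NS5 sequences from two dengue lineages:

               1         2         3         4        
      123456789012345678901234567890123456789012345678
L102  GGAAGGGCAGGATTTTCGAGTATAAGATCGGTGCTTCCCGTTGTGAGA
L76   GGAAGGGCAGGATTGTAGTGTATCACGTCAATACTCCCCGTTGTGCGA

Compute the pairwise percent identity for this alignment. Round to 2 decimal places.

Mismatches occur at site 15 (T↔G), site 17 (C↔A), site 19 (A↔T), site 24 (A↔C), site 26 (G↔C), site 27 (A↔G), site 30 (G↔A), site 31 (G↔A), site 33 (G↔A), site 36 (T↔C), site 46 (A↔C).
37 of the 48 sites match, so the percent identity is 37/48 × 100 = 77.08%.

77.08%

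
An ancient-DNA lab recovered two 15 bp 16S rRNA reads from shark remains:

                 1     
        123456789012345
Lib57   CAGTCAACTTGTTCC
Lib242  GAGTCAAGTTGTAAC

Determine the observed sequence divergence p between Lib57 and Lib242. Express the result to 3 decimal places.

Mismatches occur at site 1 (C/G), site 8 (C/G), site 13 (T/A), site 14 (C/A).
There are 4 differences over 15 sites, so p = 4/15 = 0.267.

0.267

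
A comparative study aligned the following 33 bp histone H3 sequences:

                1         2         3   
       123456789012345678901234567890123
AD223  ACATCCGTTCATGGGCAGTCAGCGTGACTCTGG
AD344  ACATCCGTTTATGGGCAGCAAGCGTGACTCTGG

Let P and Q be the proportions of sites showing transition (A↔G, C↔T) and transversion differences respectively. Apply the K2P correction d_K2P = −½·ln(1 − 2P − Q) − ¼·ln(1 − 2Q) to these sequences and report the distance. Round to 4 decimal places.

0.0978

The sequences differ at positions 10 (C/T, transition), 19 (T/C, transition), 20 (C/A, transversion).
Of the 3 differences, 2 transitions and 1 transversion over 33 sites: P = 2/33 = 0.060606, Q = 1/33 = 0.030303.
d = −0.5·ln(0.848485) − 0.25·ln(0.939394) = −0.5·(-0.164303) − 0.25·(-0.062520) = 0.0978.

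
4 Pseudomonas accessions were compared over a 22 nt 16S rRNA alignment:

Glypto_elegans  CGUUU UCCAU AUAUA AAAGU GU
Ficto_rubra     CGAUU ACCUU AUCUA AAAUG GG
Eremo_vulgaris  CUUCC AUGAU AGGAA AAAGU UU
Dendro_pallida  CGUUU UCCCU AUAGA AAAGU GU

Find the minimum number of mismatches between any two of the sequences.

2

Pairwise Hamming distances:
  Glypto_elegans vs Ficto_rubra: 7
  Glypto_elegans vs Eremo_vulgaris: 10
  Glypto_elegans vs Dendro_pallida: 2
  Ficto_rubra vs Eremo_vulgaris: 14
  Ficto_rubra vs Dendro_pallida: 8
  Eremo_vulgaris vs Dendro_pallida: 11
The smallest is 2, between Glypto_elegans and Dendro_pallida.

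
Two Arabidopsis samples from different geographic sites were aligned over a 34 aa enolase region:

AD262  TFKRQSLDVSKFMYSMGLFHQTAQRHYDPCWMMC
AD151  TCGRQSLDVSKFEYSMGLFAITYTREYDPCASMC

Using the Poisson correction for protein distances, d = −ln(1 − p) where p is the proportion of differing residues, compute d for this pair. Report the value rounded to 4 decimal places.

Mismatches occur at site 2 (F↔C), site 3 (K↔G), site 13 (M↔E), site 20 (H↔A), site 21 (Q↔I), site 23 (A↔Y), site 24 (Q↔T), site 26 (H↔E), site 31 (W↔A), site 32 (M↔S).
p = 10/34 = 0.294118.
d = −ln(1 − 0.294118) = −ln(0.705882) = 0.3483.

0.3483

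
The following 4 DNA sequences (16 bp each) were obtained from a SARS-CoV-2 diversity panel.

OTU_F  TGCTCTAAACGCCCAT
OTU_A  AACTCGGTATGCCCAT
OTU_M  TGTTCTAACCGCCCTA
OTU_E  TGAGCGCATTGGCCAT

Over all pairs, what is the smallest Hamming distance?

Pairwise Hamming distances:
  OTU_F vs OTU_A: 6
  OTU_F vs OTU_M: 4
  OTU_F vs OTU_E: 7
  OTU_A vs OTU_M: 10
  OTU_A vs OTU_E: 8
  OTU_M vs OTU_E: 9
The smallest is 4, between OTU_F and OTU_M.

4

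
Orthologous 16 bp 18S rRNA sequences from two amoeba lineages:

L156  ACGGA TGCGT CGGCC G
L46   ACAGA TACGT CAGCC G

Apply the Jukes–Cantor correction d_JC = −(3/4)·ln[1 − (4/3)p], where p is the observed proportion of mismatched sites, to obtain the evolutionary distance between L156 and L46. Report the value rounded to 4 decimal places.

The sequences differ at positions 3 (G/A), 7 (G/A), 12 (G/A).
p = 3/16 = 0.187500.
d = −0.75 · ln(1 − (4/3)·0.187500) = −0.75 · ln(0.750000) = −0.75 · (-0.287682) = 0.2158.

0.2158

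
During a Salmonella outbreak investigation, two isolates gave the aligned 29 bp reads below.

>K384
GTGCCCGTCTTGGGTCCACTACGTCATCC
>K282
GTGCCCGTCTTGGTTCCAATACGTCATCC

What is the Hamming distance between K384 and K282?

The sequences differ at positions 14 (G/T), 19 (C/A).
That gives 2 mismatches out of 29 aligned sites, so the Hamming distance is 2.

2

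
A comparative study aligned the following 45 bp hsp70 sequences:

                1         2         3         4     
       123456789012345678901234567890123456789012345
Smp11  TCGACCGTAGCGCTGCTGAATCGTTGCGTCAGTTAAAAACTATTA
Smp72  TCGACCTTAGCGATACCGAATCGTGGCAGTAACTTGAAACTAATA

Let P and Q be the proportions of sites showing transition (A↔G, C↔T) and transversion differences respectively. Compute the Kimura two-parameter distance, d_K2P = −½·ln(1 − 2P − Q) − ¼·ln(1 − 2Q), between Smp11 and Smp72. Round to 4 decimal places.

0.3714

Mismatches occur at site 7 (G→T, transversion), site 13 (C→A, transversion), site 15 (G→A, transition), site 17 (T→C, transition), site 25 (T→G, transversion), site 28 (G→A, transition), site 29 (T→G, transversion), site 30 (C→T, transition), site 32 (G→A, transition), site 33 (T→C, transition), site 35 (A→T, transversion), site 36 (A→G, transition), site 43 (T→A, transversion).
Of the 13 differences, 7 transitions and 6 transversions over 45 sites: P = 7/45 = 0.155556, Q = 6/45 = 0.133333.
d = −0.5·ln(0.555555) − 0.25·ln(0.733334) = −0.5·(-0.587788) − 0.25·(-0.310154) = 0.3714.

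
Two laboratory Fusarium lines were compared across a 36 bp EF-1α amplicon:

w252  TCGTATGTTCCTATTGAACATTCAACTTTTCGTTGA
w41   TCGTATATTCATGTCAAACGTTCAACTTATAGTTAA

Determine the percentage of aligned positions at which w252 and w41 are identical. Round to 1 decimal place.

Differing sites — 7:G/A; 11:C/A; 13:A/G; 15:T/C; 16:G/A; 20:A/G; 29:T/A; 31:C/A; 35:G/A.
27 of the 36 sites match, so the percent identity is 27/36 × 100 = 75.0%.

75.0%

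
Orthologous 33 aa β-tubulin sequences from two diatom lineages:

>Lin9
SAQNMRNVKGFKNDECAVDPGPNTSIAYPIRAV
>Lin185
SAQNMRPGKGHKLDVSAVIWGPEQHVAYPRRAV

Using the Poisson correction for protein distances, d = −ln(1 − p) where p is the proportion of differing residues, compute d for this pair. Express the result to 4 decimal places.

Differing sites — 7:N/P; 8:V/G; 11:F/H; 13:N/L; 15:E/V; 16:C/S; 19:D/I; 20:P/W; 23:N/E; 24:T/Q; 25:S/H; 26:I/V; 30:I/R.
p = 13/33 = 0.393939.
d = −ln(1 − 0.393939) = −ln(0.606061) = 0.5008.

0.5008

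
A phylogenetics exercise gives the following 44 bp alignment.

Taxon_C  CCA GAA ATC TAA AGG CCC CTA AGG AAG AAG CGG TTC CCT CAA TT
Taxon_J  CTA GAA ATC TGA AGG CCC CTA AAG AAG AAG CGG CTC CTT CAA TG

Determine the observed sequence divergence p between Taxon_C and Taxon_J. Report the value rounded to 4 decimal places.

0.1364

Differing sites — 2:C/T; 11:A/G; 23:G/A; 34:T/C; 38:C/T; 44:T/G.
There are 6 differences over 44 sites, so p = 6/44 = 0.1364.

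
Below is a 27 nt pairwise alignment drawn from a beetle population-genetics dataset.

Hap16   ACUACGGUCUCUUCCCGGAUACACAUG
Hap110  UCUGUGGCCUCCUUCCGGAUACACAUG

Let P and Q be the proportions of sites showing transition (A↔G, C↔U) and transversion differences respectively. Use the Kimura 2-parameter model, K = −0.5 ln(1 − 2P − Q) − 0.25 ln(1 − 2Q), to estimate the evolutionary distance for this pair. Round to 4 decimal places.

0.2809

Differing sites — 1:A/U (Tv); 4:A/G (Ti); 5:C/U (Ti); 8:U/C (Ti); 12:U/C (Ti); 14:C/U (Ti).
Of the 6 differences, 5 transitions and 1 transversion over 27 sites: P = 5/27 = 0.185185, Q = 1/27 = 0.037037.
d = −0.5·ln(0.592593) − 0.25·ln(0.925926) = −0.5·(-0.523247) − 0.25·(-0.076961) = 0.2809.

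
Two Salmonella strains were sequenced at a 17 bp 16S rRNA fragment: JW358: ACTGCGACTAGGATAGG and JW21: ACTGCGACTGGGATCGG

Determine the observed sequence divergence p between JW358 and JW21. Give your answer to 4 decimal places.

Mismatches occur at site 10 (A↔G), site 15 (A↔C).
There are 2 differences over 17 sites, so p = 2/17 = 0.1176.

0.1176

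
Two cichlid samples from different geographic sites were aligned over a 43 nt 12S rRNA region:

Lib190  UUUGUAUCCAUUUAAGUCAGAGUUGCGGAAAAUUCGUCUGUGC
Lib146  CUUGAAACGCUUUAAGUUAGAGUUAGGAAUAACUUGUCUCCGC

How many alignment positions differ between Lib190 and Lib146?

The sequences differ at positions 1 (U/C), 5 (U/A), 7 (U/A), 9 (C/G), 10 (A/C), 18 (C/U), 25 (G/A), 26 (C/G), 28 (G/A), 30 (A/U), 33 (U/C), 35 (C/U), 40 (G/C), 41 (U/C).
That gives 14 mismatches out of 43 aligned sites, so the Hamming distance is 14.

14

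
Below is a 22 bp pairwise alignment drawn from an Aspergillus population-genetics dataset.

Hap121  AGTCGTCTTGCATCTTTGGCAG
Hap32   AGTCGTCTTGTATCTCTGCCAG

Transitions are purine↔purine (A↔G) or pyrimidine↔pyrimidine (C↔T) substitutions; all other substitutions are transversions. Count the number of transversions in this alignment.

1

Differing sites — 11:C/T (Ti); 16:T/C (Ti); 19:G/C (Tv).
Of the 3 differences, 2 transitions and 1 transversion, so the answer is 1.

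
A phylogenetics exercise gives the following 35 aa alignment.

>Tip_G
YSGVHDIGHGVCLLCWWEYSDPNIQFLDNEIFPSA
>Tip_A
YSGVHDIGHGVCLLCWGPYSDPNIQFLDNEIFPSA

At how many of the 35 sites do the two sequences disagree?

Mismatches occur at site 17 (W→G), site 18 (E→P).
That gives 2 mismatches out of 35 aligned sites, so the Hamming distance is 2.

2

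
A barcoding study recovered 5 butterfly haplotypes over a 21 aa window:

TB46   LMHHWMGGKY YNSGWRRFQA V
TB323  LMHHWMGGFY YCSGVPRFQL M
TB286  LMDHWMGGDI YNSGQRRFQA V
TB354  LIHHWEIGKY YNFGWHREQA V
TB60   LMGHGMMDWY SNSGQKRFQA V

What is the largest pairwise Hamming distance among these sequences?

Pairwise Hamming distances:
  TB46 vs TB323: 6
  TB46 vs TB286: 4
  TB46 vs TB354: 6
  TB46 vs TB60: 8
  TB323 vs TB286: 8
  TB323 vs TB354: 11
  TB323 vs TB60: 11
  TB286 vs TB354: 10
  TB286 vs TB60: 8
  TB354 vs TB60: 12
The largest is 12, between TB354 and TB60.

12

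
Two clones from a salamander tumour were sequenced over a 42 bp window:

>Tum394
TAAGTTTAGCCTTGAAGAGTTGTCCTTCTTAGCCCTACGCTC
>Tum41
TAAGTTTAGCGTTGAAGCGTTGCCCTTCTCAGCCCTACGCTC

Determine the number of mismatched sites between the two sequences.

4

The sequences differ at positions 11 (C/G), 18 (A/C), 23 (T/C), 30 (T/C).
That gives 4 mismatches out of 42 aligned sites, so the Hamming distance is 4.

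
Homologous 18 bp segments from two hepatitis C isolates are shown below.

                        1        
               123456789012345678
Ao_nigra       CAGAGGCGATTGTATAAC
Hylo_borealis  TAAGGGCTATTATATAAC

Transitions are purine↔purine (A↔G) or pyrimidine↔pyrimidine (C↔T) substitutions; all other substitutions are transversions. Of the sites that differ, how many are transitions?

4

The sequences differ at positions 1 (C/T, transition), 3 (G/A, transition), 4 (A/G, transition), 8 (G/T, transversion), 12 (G/A, transition).
Of the 5 differences, 4 transitions and 1 transversion, so the answer is 4.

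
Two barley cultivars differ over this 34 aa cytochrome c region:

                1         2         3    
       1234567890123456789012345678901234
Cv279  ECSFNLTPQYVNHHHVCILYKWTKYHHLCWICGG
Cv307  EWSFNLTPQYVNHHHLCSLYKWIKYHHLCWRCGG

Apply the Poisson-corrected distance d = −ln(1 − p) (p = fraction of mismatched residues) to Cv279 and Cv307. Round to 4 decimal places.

The sequences differ at positions 2 (C/W), 16 (V/L), 18 (I/S), 23 (T/I), 31 (I/R).
p = 5/34 = 0.147059.
d = −ln(1 − 0.147059) = −ln(0.852941) = 0.1591.

0.1591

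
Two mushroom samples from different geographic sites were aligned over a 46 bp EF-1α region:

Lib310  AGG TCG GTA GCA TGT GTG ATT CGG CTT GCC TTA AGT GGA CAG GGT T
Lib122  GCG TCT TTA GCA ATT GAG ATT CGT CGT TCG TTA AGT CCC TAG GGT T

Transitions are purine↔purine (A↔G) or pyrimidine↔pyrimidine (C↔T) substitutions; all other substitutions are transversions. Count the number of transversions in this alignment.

13

Differing sites — 1:A/G (Ti); 2:G/C (Tv); 6:G/T (Tv); 7:G/T (Tv); 13:T/A (Tv); 14:G/T (Tv); 17:T/A (Tv); 24:G/T (Tv); 26:T/G (Tv); 28:G/T (Tv); 30:C/G (Tv); 37:G/C (Tv); 38:G/C (Tv); 39:A/C (Tv); 40:C/T (Ti).
Of the 15 differences, 2 transitions and 13 transversions, so the answer is 13.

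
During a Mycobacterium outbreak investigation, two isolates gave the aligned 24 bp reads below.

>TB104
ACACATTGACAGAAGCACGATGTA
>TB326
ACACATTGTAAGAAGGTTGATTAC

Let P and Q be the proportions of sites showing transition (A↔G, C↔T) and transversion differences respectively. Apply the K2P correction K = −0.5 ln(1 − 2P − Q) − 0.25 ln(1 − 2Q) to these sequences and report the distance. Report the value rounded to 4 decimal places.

0.4539

The sequences differ at positions 9 (A/T, transversion), 10 (C/A, transversion), 16 (C/G, transversion), 17 (A/T, transversion), 18 (C/T, transition), 22 (G/T, transversion), 23 (T/A, transversion), 24 (A/C, transversion).
Of the 8 differences, 1 transition and 7 transversions over 24 sites: P = 1/24 = 0.041667, Q = 7/24 = 0.291667.
d = −0.5·ln(0.624999) − 0.25·ln(0.416666) = −0.5·(-0.470005) − 0.25·(-0.875470) = 0.4539.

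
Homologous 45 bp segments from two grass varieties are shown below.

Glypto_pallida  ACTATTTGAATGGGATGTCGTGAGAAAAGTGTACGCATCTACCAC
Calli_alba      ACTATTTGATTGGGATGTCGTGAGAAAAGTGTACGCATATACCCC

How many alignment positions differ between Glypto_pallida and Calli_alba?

Differing sites — 10:A/T; 39:C/A; 44:A/C.
That gives 3 mismatches out of 45 aligned sites, so the Hamming distance is 3.

3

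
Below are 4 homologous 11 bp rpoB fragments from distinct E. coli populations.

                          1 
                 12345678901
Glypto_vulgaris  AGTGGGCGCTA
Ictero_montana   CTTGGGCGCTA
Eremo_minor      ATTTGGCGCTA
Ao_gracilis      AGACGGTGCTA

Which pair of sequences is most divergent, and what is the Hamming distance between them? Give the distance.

Pairwise Hamming distances:
  Glypto_vulgaris vs Ictero_montana: 2
  Glypto_vulgaris vs Eremo_minor: 2
  Glypto_vulgaris vs Ao_gracilis: 3
  Ictero_montana vs Eremo_minor: 2
  Ictero_montana vs Ao_gracilis: 5
  Eremo_minor vs Ao_gracilis: 4
The largest is 5, between Ictero_montana and Ao_gracilis.

5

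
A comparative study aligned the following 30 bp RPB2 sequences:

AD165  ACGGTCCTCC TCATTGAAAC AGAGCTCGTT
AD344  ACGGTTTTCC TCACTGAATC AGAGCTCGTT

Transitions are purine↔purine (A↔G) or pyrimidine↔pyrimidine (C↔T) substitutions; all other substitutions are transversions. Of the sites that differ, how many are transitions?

Mismatches occur at site 6 (C↔T, transition), site 7 (C↔T, transition), site 14 (T↔C, transition), site 19 (A↔T, transversion).
Of the 4 differences, 3 transitions and 1 transversion, so the answer is 3.

3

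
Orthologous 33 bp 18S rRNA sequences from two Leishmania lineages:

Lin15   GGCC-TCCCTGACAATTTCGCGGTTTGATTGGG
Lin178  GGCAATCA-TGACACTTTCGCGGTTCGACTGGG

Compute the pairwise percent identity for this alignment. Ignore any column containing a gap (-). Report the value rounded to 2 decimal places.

83.87%

Excluding the 2 gap columns leaves 31 comparable sites.
Differing sites — 4:C/A; 8:C/A; 15:A/C; 26:T/C; 29:T/C.
26 of the 31 comparable sites match, so the percent identity is 26/31 × 100 = 83.87%.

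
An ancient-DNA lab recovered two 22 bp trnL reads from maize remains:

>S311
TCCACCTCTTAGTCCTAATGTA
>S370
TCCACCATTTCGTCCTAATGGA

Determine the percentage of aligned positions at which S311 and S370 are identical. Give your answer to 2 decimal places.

81.82%

The sequences differ at positions 7 (T/A), 8 (C/T), 11 (A/C), 21 (T/G).
18 of the 22 sites match, so the percent identity is 18/22 × 100 = 81.82%.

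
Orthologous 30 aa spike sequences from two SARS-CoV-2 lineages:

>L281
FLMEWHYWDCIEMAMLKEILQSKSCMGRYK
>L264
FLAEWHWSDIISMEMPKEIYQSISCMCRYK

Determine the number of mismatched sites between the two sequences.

10

Differing sites — 3:M/A; 7:Y/W; 8:W/S; 10:C/I; 12:E/S; 14:A/E; 16:L/P; 20:L/Y; 23:K/I; 27:G/C.
That gives 10 mismatches out of 30 aligned sites, so the Hamming distance is 10.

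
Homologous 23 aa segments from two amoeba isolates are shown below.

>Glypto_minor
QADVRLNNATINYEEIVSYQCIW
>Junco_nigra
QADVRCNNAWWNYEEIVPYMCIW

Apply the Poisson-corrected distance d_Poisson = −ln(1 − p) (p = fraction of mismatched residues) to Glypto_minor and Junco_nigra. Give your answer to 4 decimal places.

Differing sites — 6:L/C; 10:T/W; 11:I/W; 18:S/P; 20:Q/M.
p = 5/23 = 0.217391.
d = −ln(1 − 0.217391) = −ln(0.782609) = 0.2451.

0.2451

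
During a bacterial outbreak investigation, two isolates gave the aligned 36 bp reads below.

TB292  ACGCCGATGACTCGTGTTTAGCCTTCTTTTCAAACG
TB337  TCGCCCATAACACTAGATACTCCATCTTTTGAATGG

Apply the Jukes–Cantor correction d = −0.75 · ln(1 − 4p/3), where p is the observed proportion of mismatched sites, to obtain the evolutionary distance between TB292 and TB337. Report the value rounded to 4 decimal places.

0.5482

Differing sites — 1:A/T; 6:G/C; 9:G/A; 12:T/A; 14:G/T; 15:T/A; 17:T/A; 19:T/A; 20:A/C; 21:G/T; 24:T/A; 31:C/G; 34:A/T; 35:C/G.
p = 14/36 = 0.388889.
d = −0.75 · ln(1 − (4/3)·0.388889) = −0.75 · ln(0.481481) = −0.75 · (-0.730889) = 0.5482.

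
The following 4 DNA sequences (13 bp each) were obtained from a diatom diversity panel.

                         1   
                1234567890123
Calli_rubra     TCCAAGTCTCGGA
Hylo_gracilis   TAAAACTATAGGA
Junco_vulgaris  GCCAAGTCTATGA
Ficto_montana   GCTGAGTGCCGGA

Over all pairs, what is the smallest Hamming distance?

Pairwise Hamming distances:
  Calli_rubra vs Hylo_gracilis: 5
  Calli_rubra vs Junco_vulgaris: 3
  Calli_rubra vs Ficto_montana: 5
  Hylo_gracilis vs Junco_vulgaris: 6
  Hylo_gracilis vs Ficto_montana: 8
  Junco_vulgaris vs Ficto_montana: 6
The smallest is 3, between Calli_rubra and Junco_vulgaris.

3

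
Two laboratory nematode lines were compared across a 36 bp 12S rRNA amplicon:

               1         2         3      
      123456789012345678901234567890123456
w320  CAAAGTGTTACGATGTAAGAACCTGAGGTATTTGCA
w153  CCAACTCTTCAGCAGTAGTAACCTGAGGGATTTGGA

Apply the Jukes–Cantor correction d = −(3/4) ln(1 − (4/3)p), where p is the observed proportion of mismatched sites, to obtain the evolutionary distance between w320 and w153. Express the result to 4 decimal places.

0.3924

The sequences differ at positions 2 (A/C), 5 (G/C), 7 (G/C), 10 (A/C), 11 (C/A), 13 (A/C), 14 (T/A), 18 (A/G), 19 (G/T), 29 (T/G), 35 (C/G).
p = 11/36 = 0.305556.
d = −0.75 · ln(1 − (4/3)·0.305556) = −0.75 · ln(0.592592) = −0.75 · (-0.523249) = 0.3924.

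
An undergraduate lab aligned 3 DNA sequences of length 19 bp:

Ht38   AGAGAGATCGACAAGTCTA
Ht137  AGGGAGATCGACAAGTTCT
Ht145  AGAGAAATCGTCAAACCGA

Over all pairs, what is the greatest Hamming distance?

8

Pairwise Hamming distances:
  Ht38 vs Ht137: 4
  Ht38 vs Ht145: 5
  Ht137 vs Ht145: 8
The largest is 8, between Ht137 and Ht145.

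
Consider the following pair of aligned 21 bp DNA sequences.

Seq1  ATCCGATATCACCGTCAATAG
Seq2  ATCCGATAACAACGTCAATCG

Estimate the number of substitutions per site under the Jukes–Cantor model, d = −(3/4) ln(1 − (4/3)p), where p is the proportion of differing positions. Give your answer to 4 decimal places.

0.1585

Mismatches occur at site 9 (T→A), site 12 (C→A), site 20 (A→C).
p = 3/21 = 0.142857.
d = −0.75 · ln(1 − (4/3)·0.142857) = −0.75 · ln(0.809524) = −0.75 · (-0.211309) = 0.1585.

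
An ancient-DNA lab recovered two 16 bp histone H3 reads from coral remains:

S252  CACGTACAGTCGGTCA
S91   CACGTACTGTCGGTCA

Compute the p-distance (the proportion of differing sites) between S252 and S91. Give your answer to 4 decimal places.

0.0625

A single mismatch occurs at site 8 (A/T).
There are 1 differences over 16 sites, so p = 1/16 = 0.0625.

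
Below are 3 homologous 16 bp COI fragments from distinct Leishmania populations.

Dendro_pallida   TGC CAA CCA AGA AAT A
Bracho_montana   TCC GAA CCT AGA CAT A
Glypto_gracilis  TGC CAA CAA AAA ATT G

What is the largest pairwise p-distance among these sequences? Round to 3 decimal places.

0.500

Pairwise Hamming distances:
  Dendro_pallida vs Bracho_montana: 4
  Dendro_pallida vs Glypto_gracilis: 4
  Bracho_montana vs Glypto_gracilis: 8
The largest is 8 mismatches, between Bracho_montana and Glypto_gracilis; p = 8/16 = 0.500.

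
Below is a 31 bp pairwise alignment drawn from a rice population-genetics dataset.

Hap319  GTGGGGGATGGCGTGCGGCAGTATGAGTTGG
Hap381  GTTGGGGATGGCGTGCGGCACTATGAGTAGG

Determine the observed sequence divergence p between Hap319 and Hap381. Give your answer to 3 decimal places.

Mismatches occur at site 3 (G/T), site 21 (G/C), site 29 (T/A).
There are 3 differences over 31 sites, so p = 3/31 = 0.097.

0.097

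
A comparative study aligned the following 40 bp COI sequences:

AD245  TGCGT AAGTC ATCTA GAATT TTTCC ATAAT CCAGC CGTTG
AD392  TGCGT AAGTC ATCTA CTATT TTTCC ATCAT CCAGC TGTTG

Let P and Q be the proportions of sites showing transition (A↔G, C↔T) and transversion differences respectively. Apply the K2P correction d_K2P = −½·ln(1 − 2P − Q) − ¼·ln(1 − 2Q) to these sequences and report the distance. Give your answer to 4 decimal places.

0.1074

Differing sites — 16:G/C (Tv); 17:A/T (Tv); 28:A/C (Tv); 36:C/T (Ti).
Of the 4 differences, 1 transition and 3 transversions over 40 sites: P = 1/40 = 0.025000, Q = 3/40 = 0.075000.
d = −0.5·ln(0.875000) − 0.25·ln(0.850000) = −0.5·(-0.133531) − 0.25·(-0.162519) = 0.1074.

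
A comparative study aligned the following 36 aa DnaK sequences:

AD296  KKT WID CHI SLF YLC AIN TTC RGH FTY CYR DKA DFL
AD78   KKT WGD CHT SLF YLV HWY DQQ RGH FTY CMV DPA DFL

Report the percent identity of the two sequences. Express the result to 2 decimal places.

66.67%

Mismatches occur at site 5 (I/G), site 9 (I/T), site 15 (C/V), site 16 (A/H), site 17 (I/W), site 18 (N/Y), site 19 (T/D), site 20 (T/Q), site 21 (C/Q), site 29 (Y/M), site 30 (R/V), site 32 (K/P).
24 of the 36 sites match, so the percent identity is 24/36 × 100 = 66.67%.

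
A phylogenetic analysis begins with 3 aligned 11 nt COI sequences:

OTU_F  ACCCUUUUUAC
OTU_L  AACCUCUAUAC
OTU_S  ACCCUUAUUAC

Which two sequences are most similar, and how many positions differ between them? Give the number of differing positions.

Pairwise Hamming distances:
  OTU_F vs OTU_L: 3
  OTU_F vs OTU_S: 1
  OTU_L vs OTU_S: 4
The smallest is 1, between OTU_F and OTU_S.

1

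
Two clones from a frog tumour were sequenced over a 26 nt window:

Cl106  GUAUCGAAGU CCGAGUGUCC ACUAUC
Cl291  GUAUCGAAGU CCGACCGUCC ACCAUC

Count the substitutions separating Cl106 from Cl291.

3

Differing sites — 15:G/C; 16:U/C; 23:U/C.
That gives 3 mismatches out of 26 aligned sites, so the Hamming distance is 3.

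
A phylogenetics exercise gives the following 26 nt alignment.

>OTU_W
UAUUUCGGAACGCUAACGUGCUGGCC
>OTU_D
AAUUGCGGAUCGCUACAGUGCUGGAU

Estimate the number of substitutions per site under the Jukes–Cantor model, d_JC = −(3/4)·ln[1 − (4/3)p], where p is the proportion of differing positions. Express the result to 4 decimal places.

Mismatches occur at site 1 (U↔A), site 5 (U↔G), site 10 (A↔U), site 16 (A↔C), site 17 (C↔A), site 25 (C↔A), site 26 (C↔U).
p = 7/26 = 0.269231.
d = −0.75 · ln(1 − (4/3)·0.269231) = −0.75 · ln(0.641025) = −0.75 · (-0.444687) = 0.3335.

0.3335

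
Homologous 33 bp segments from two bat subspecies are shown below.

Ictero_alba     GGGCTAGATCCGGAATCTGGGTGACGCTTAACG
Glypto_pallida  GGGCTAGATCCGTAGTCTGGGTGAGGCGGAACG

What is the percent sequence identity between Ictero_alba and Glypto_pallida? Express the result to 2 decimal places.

84.85%

Mismatches occur at site 13 (G/T), site 15 (A/G), site 25 (C/G), site 28 (T/G), site 29 (T/G).
28 of the 33 sites match, so the percent identity is 28/33 × 100 = 84.85%.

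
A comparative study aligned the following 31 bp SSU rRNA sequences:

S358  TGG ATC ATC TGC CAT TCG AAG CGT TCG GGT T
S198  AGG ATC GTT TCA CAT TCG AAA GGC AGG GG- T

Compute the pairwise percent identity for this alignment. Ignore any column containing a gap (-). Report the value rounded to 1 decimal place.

66.7%

Excluding the 1 gap column leaves 30 comparable sites.
The sequences differ at positions 1 (T/A), 7 (A/G), 9 (C/T), 11 (G/C), 12 (C/A), 21 (G/A), 22 (C/G), 24 (T/C), 25 (T/A), 26 (C/G).
20 of the 30 comparable sites match, so the percent identity is 20/30 × 100 = 66.7%.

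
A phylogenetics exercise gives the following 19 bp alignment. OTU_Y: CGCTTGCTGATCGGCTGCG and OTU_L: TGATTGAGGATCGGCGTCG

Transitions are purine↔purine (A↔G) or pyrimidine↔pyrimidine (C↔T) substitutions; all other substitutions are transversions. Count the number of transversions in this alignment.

5

The sequences differ at positions 1 (C/T, transition), 3 (C/A, transversion), 7 (C/A, transversion), 8 (T/G, transversion), 16 (T/G, transversion), 17 (G/T, transversion).
Of the 6 differences, 1 transition and 5 transversions, so the answer is 5.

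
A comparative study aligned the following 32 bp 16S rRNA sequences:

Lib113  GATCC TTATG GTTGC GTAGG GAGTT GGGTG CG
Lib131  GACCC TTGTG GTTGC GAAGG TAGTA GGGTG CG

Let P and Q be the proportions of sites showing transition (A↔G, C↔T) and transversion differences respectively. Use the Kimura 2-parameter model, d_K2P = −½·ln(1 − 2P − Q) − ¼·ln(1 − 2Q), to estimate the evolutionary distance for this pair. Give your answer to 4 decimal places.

The sequences differ at positions 3 (T/C, transition), 8 (A/G, transition), 17 (T/A, transversion), 21 (G/T, transversion), 25 (T/A, transversion).
Of the 5 differences, 2 transitions and 3 transversions over 32 sites: P = 2/32 = 0.062500, Q = 3/32 = 0.093750.
d = −0.5·ln(0.781250) − 0.25·ln(0.812500) = −0.5·(-0.246860) − 0.25·(-0.207639) = 0.1753.

0.1753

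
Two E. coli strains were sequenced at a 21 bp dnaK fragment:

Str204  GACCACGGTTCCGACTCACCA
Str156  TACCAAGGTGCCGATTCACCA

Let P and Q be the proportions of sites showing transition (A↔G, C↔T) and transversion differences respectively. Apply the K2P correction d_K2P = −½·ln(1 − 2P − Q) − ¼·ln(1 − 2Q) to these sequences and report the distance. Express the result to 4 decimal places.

Differing sites — 1:G/T (Tv); 6:C/A (Tv); 10:T/G (Tv); 15:C/T (Ti).
Of the 4 differences, 1 transition and 3 transversions over 21 sites: P = 1/21 = 0.047619, Q = 3/21 = 0.142857.
d = −0.5·ln(0.761905) − 0.25·ln(0.714286) = −0.5·(-0.271933) − 0.25·(-0.336472) = 0.2201.

0.2201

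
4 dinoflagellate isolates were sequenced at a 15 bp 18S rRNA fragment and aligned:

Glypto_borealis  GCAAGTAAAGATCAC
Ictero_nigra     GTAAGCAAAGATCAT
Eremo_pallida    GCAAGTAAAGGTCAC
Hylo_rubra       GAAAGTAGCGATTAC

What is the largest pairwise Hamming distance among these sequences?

6

Pairwise Hamming distances:
  Glypto_borealis vs Ictero_nigra: 3
  Glypto_borealis vs Eremo_pallida: 1
  Glypto_borealis vs Hylo_rubra: 4
  Ictero_nigra vs Eremo_pallida: 4
  Ictero_nigra vs Hylo_rubra: 6
  Eremo_pallida vs Hylo_rubra: 5
The largest is 6, between Ictero_nigra and Hylo_rubra.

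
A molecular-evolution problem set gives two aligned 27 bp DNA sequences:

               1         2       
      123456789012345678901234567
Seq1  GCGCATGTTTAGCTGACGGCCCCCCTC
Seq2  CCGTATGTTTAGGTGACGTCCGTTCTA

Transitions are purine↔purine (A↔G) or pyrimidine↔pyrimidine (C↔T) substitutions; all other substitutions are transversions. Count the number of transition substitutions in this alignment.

Differing sites — 1:G/C (Tv); 4:C/T (Ti); 13:C/G (Tv); 19:G/T (Tv); 22:C/G (Tv); 23:C/T (Ti); 24:C/T (Ti); 27:C/A (Tv).
Of the 8 differences, 3 transitions and 5 transversions, so the answer is 3.

3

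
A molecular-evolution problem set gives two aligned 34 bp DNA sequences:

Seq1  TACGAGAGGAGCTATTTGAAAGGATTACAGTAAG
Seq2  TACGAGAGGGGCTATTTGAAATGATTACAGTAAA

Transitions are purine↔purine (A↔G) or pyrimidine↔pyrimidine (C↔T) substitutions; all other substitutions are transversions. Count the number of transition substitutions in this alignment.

Mismatches occur at site 10 (A→G, transition), site 22 (G→T, transversion), site 34 (G→A, transition).
Of the 3 differences, 2 transitions and 1 transversion, so the answer is 2.

2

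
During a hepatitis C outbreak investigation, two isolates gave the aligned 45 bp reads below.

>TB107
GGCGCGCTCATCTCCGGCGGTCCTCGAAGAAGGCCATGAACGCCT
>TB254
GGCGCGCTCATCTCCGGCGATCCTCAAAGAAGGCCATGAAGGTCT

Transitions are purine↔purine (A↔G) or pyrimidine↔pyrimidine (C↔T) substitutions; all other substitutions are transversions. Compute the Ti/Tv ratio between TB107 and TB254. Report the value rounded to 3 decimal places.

The sequences differ at positions 20 (G/A, transition), 26 (G/A, transition), 41 (C/G, transversion), 43 (C/T, transition).
Of the 4 differences, 3 transitions and 1 transversion, so Ti/Tv = 3/1 = 3.000.

3.000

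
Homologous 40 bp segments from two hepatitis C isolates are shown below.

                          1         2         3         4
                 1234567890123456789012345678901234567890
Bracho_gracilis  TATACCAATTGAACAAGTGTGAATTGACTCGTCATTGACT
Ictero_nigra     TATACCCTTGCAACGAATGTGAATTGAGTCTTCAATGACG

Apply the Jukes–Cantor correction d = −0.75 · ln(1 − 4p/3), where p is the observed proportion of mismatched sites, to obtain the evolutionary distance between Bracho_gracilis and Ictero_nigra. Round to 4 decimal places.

Mismatches occur at site 7 (A↔C), site 8 (A↔T), site 10 (T↔G), site 11 (G↔C), site 15 (A↔G), site 17 (G↔A), site 28 (C↔G), site 31 (G↔T), site 35 (T↔A), site 40 (T↔G).
p = 10/40 = 0.250000.
d = −0.75 · ln(1 − (4/3)·0.250000) = −0.75 · ln(0.666667) = −0.75 · (-0.405465) = 0.3041.

0.3041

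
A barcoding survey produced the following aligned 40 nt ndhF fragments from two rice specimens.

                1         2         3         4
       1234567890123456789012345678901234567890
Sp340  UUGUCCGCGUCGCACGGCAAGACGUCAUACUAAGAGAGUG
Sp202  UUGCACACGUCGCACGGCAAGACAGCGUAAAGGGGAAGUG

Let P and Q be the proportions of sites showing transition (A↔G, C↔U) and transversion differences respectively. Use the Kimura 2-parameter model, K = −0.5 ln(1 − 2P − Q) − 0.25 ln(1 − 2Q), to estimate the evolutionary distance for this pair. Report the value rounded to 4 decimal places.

The sequences differ at positions 4 (U/C, transition), 5 (C/A, transversion), 7 (G/A, transition), 24 (G/A, transition), 25 (U/G, transversion), 27 (A/G, transition), 30 (C/A, transversion), 31 (U/A, transversion), 32 (A/G, transition), 33 (A/G, transition), 35 (A/G, transition), 36 (G/A, transition).
Of the 12 differences, 8 transitions and 4 transversions over 40 sites: P = 8/40 = 0.200000, Q = 4/40 = 0.100000.
d = −0.5·ln(0.500000) − 0.25·ln(0.800000) = −0.5·(-0.693147) − 0.25·(-0.223144) = 0.4024.

0.4024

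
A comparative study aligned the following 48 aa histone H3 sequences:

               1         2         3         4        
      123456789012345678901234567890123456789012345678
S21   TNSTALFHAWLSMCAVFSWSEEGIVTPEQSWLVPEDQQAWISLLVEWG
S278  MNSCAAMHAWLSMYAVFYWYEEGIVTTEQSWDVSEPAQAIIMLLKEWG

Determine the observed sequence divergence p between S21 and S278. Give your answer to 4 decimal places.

0.3125

The sequences differ at positions 1 (T/M), 4 (T/C), 6 (L/A), 7 (F/M), 14 (C/Y), 18 (S/Y), 20 (S/Y), 27 (P/T), 32 (L/D), 34 (P/S), 36 (D/P), 37 (Q/A), 40 (W/I), 42 (S/M), 45 (V/K).
There are 15 differences over 48 sites, so p = 15/48 = 0.3125.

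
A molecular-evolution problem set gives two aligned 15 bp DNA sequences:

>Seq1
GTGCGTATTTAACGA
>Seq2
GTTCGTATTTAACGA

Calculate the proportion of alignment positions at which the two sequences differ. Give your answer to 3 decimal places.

0.067

The sequences differ at position 3 (G/T).
There are 1 differences over 15 sites, so p = 1/15 = 0.067.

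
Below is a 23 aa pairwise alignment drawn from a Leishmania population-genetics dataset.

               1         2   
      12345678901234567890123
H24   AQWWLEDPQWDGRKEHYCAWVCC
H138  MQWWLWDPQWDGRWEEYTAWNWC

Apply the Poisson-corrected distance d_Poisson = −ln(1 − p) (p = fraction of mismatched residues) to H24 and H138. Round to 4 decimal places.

The sequences differ at positions 1 (A/M), 6 (E/W), 14 (K/W), 16 (H/E), 18 (C/T), 21 (V/N), 22 (C/W).
p = 7/23 = 0.304348.
d = −ln(1 − 0.304348) = −ln(0.695652) = 0.3629.

0.3629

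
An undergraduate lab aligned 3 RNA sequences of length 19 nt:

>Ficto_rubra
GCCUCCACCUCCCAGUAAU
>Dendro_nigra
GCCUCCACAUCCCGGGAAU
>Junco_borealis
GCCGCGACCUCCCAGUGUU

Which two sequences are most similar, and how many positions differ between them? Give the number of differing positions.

3

Pairwise Hamming distances:
  Ficto_rubra vs Dendro_nigra: 3
  Ficto_rubra vs Junco_borealis: 4
  Dendro_nigra vs Junco_borealis: 7
The smallest is 3, between Ficto_rubra and Dendro_nigra.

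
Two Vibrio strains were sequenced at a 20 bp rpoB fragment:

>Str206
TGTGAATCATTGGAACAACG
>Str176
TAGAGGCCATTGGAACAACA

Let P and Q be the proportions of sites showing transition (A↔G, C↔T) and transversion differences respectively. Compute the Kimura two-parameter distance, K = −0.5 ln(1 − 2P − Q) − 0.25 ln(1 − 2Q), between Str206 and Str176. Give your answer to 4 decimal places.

The sequences differ at positions 2 (G/A, transition), 3 (T/G, transversion), 4 (G/A, transition), 5 (A/G, transition), 6 (A/G, transition), 7 (T/C, transition), 20 (G/A, transition).
Of the 7 differences, 6 transitions and 1 transversion over 20 sites: P = 6/20 = 0.300000, Q = 1/20 = 0.050000.
d = −0.5·ln(0.350000) − 0.25·ln(0.900000) = −0.5·(-1.049822) − 0.25·(-0.105361) = 0.5513.

0.5513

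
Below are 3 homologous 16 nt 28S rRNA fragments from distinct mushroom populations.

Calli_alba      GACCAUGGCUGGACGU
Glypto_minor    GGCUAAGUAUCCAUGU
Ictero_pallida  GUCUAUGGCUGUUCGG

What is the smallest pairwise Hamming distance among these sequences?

5

Pairwise Hamming distances:
  Calli_alba vs Glypto_minor: 8
  Calli_alba vs Ictero_pallida: 5
  Glypto_minor vs Ictero_pallida: 9
The smallest is 5, between Calli_alba and Ictero_pallida.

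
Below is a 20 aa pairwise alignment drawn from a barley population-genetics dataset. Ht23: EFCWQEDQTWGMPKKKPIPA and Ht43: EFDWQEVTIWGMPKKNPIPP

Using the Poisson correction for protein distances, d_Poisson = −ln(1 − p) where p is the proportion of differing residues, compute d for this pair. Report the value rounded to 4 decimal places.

0.3567

The sequences differ at positions 3 (C/D), 7 (D/V), 8 (Q/T), 9 (T/I), 16 (K/N), 20 (A/P).
p = 6/20 = 0.300000.
d = −ln(1 − 0.300000) = −ln(0.700000) = 0.3567.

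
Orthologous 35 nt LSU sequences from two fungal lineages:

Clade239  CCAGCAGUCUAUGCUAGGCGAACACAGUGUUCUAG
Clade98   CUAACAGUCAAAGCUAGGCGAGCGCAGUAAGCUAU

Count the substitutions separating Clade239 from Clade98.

10

Mismatches occur at site 2 (C→U), site 4 (G→A), site 10 (U→A), site 12 (U→A), site 22 (A→G), site 24 (A→G), site 29 (G→A), site 30 (U→A), site 31 (U→G), site 35 (G→U).
That gives 10 mismatches out of 35 aligned sites, so the Hamming distance is 10.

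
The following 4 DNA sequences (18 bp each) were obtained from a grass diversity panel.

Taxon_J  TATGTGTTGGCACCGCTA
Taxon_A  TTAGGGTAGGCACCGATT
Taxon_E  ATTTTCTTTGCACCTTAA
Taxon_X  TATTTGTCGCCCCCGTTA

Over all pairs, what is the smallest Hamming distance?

Pairwise Hamming distances:
  Taxon_J vs Taxon_A: 6
  Taxon_J vs Taxon_E: 8
  Taxon_J vs Taxon_X: 5
  Taxon_A vs Taxon_E: 11
  Taxon_A vs Taxon_X: 9
  Taxon_E vs Taxon_X: 9
The smallest is 5, between Taxon_J and Taxon_X.

5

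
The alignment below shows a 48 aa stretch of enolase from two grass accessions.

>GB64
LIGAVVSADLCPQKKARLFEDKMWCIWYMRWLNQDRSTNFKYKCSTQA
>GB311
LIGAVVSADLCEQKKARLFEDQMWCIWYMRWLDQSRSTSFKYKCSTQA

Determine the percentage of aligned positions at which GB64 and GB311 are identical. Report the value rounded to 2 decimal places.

89.58%

The sequences differ at positions 12 (P/E), 22 (K/Q), 33 (N/D), 35 (D/S), 39 (N/S).
43 of the 48 sites match, so the percent identity is 43/48 × 100 = 89.58%.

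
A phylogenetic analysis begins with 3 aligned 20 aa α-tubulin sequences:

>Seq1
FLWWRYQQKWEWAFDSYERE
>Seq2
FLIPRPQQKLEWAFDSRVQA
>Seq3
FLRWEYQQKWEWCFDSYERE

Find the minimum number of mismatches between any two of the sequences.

Pairwise Hamming distances:
  Seq1 vs Seq2: 8
  Seq1 vs Seq3: 3
  Seq2 vs Seq3: 10
The smallest is 3, between Seq1 and Seq3.

3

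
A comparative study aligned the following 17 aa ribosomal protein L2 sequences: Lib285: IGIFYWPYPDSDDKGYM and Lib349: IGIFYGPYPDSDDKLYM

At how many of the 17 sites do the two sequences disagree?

The sequences differ at positions 6 (W/G), 15 (G/L).
That gives 2 mismatches out of 17 aligned sites, so the Hamming distance is 2.

2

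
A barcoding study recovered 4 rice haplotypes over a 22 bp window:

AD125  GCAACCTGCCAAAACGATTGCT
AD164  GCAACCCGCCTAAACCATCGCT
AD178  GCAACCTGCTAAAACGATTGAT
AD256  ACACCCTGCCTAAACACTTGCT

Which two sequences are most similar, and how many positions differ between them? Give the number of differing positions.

Pairwise Hamming distances:
  AD125 vs AD164: 4
  AD125 vs AD178: 2
  AD125 vs AD256: 5
  AD164 vs AD178: 6
  AD164 vs AD256: 6
  AD178 vs AD256: 7
The smallest is 2, between AD125 and AD178.

2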